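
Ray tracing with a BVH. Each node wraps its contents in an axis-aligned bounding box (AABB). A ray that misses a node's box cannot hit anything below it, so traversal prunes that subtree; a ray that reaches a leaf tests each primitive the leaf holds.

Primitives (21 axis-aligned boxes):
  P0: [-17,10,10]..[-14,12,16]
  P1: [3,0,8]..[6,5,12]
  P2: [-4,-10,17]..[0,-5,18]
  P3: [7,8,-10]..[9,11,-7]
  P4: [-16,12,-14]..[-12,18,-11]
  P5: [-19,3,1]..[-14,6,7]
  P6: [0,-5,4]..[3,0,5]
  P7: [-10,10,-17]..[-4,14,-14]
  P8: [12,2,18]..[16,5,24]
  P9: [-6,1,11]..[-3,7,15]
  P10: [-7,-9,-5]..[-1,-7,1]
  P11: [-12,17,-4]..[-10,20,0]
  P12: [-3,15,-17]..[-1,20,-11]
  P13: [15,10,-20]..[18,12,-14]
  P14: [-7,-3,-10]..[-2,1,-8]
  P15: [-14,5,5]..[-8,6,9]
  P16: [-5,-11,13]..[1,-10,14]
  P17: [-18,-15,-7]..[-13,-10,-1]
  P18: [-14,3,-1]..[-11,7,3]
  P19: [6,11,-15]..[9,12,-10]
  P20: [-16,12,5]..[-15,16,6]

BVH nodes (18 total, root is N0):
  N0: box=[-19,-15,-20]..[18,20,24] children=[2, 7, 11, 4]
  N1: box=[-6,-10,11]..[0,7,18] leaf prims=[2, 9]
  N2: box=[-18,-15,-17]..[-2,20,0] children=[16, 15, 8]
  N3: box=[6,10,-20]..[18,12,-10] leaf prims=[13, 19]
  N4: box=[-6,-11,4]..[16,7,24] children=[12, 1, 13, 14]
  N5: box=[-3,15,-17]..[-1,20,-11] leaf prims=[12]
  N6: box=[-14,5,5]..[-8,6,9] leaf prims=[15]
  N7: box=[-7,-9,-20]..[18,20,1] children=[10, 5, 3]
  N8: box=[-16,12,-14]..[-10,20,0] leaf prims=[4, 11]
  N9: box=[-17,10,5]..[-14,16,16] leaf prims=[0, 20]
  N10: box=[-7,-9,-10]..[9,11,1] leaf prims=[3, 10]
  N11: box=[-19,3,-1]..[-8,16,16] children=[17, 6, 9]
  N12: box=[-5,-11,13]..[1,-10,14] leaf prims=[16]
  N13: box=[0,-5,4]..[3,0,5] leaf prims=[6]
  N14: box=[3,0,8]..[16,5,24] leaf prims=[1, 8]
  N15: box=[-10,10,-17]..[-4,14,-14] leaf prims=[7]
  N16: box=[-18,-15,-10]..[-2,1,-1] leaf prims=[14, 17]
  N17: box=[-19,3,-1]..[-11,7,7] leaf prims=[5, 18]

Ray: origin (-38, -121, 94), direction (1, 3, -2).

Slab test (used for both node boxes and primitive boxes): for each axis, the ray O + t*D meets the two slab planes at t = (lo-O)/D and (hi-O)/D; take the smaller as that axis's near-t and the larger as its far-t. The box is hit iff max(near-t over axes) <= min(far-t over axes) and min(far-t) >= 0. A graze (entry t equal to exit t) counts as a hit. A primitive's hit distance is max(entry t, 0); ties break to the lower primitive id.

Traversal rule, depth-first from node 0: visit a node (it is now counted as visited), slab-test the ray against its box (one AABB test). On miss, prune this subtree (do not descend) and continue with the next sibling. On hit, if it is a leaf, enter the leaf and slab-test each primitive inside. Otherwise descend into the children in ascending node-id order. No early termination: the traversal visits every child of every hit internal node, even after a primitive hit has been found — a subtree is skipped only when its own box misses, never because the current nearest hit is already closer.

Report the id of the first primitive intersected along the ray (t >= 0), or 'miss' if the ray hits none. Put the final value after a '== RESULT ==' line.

Trace the traversal:
N0 x:[19,56] y:[106/3,47] z:[35,57] -> hit [106/3,47], descend [2, 4, 7, 11]
  N2 x:[20,36] y:[106/3,47] z:[47,111/2] -> miss, prune
  N4 x:[32,54] y:[110/3,128/3] z:[35,45] -> hit [110/3,128/3], descend [1, 12, 13, 14]
    N1 x:[32,38] y:[37,128/3] z:[38,83/2] -> hit [38,38] leaf, test {P2@t=38, P9(miss)}
    N12 x:[33,39] y:[110/3,37] z:[40,81/2] -> miss, prune
    N13 x:[38,41] y:[116/3,121/3] z:[89/2,45] -> miss, prune
    N14 x:[41,54] y:[121/3,42] z:[35,43] -> hit [41,42] leaf, test {P1@t=41, P8(miss)}
  N7 x:[31,56] y:[112/3,47] z:[93/2,57] -> hit [93/2,47], descend [3, 5, 10]
    N3 x:[44,56] y:[131/3,133/3] z:[52,57] -> miss, prune
    N5 x:[35,37] y:[136/3,47] z:[105/2,111/2] -> miss, prune
    N10 x:[31,47] y:[112/3,44] z:[93/2,52] -> miss, prune
  N11 x:[19,30] y:[124/3,137/3] z:[39,95/2] -> miss, prune

Visited [0, 2, 4, 1, 12, 13, 14, 7, 3, 5, 10, 11]. Tests: 12 box, 2 leaf. Nearest: P2.

== RESULT ==
2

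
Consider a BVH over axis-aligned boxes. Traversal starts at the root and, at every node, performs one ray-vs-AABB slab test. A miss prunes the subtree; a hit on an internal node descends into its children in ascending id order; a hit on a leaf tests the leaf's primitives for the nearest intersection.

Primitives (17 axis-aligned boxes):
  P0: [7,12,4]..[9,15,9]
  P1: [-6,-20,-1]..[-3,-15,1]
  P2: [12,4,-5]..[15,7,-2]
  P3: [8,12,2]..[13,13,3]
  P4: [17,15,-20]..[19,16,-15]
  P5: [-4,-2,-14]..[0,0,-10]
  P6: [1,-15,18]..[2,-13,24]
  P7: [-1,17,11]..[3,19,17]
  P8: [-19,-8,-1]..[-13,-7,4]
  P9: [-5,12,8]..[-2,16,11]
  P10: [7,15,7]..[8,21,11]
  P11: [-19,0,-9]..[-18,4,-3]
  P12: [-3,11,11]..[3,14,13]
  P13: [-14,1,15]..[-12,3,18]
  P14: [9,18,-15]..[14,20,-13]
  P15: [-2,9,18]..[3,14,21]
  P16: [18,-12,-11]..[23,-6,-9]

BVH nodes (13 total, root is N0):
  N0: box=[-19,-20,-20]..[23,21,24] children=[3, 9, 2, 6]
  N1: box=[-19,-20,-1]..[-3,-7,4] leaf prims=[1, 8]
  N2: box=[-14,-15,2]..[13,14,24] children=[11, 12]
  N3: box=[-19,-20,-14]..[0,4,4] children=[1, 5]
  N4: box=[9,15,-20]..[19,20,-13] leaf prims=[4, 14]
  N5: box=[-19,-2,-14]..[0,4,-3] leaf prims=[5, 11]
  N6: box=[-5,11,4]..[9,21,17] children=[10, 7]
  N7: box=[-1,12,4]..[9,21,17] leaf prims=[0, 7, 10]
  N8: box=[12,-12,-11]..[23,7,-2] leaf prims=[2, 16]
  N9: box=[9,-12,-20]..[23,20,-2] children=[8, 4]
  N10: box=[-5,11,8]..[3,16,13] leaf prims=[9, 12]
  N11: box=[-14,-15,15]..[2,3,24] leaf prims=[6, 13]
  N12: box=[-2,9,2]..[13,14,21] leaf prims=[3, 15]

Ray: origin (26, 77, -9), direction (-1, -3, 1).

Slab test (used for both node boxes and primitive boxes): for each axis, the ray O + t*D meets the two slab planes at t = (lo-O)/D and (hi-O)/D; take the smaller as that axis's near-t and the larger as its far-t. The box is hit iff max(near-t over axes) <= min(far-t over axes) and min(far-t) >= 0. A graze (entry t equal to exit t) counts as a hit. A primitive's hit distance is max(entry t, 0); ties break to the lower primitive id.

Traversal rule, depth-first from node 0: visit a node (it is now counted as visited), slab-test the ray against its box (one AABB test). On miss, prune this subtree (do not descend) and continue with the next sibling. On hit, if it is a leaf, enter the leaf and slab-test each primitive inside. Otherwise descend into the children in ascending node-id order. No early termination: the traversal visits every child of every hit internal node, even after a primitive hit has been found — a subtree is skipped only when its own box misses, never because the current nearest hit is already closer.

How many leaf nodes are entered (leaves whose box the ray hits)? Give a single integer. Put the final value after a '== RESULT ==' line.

Traverse from the root:
N0 x:[3,45] y:[56/3,97/3] z:[-11,33] -> hit [56/3,97/3], descend [2, 3, 6, 9]
  N2 x:[13,40] y:[21,92/3] z:[11,33] -> hit [21,92/3], descend [11, 12]
    N11 x:[24,40] y:[74/3,92/3] z:[24,33] -> hit [74/3,92/3] leaf, test {P6(miss), P13(miss)}
    N12 x:[13,28] y:[21,68/3] z:[11,30] -> hit [21,68/3] leaf, test {P3(miss), P15(miss)}
  N3 x:[26,45] y:[73/3,97/3] z:[-5,13] -> miss, prune
  N6 x:[17,31] y:[56/3,22] z:[13,26] -> hit [56/3,22], descend [7, 10]
    N7 x:[17,27] y:[56/3,65/3] z:[13,26] -> hit [56/3,65/3] leaf, test {P0(miss), P7(miss), P10@t=56/3}
    N10 x:[23,31] y:[61/3,22] z:[17,22] -> miss, prune
  N9 x:[3,17] y:[19,89/3] z:[-11,7] -> miss, prune

Visited [0, 2, 11, 12, 3, 6, 7, 10, 9]. Tests: 9 box, 3 leaf. Nearest: P10.

== RESULT ==
3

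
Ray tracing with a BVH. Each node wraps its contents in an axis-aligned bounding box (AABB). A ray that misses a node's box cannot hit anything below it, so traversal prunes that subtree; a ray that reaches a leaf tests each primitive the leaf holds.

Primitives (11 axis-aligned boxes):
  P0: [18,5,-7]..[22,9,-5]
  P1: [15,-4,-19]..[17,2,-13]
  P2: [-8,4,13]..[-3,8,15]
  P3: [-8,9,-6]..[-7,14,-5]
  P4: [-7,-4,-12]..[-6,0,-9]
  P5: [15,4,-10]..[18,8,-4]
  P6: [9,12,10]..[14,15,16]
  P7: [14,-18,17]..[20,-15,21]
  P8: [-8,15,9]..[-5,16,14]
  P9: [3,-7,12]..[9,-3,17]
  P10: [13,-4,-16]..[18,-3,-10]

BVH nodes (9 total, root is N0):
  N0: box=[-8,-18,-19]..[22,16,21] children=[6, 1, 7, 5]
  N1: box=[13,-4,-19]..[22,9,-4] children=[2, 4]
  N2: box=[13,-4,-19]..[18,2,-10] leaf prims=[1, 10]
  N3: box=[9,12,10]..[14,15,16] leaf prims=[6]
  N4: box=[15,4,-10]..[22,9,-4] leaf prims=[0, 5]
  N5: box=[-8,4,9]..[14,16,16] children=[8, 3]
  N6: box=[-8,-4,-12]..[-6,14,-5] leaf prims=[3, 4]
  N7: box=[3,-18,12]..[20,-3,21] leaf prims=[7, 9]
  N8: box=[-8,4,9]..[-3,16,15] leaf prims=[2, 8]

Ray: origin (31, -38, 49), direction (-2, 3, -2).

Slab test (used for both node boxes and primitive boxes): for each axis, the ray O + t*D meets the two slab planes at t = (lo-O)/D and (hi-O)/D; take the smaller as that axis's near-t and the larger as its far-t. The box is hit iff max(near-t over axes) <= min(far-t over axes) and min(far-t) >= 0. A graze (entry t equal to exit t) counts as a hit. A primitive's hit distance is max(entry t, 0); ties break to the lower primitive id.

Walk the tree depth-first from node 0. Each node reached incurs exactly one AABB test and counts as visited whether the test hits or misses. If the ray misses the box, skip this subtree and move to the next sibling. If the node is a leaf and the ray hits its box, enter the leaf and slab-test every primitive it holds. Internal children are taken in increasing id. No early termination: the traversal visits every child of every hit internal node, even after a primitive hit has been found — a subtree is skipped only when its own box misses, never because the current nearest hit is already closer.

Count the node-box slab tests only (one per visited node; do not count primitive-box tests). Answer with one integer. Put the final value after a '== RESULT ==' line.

Trace the traversal:
N0 x:[9/2,39/2] y:[20/3,18] z:[14,34] -> hit [14,18], descend [1, 5, 6, 7]
  N1 x:[9/2,9] y:[34/3,47/3] z:[53/2,34] -> miss, prune
  N5 x:[17/2,39/2] y:[14,18] z:[33/2,20] -> hit [33/2,18], descend [3, 8]
    N3 x:[17/2,11] y:[50/3,53/3] z:[33/2,39/2] -> miss, prune
    N8 x:[17,39/2] y:[14,18] z:[17,20] -> hit [17,18] leaf, test {P2(miss), P8@t=18}
  N6 x:[37/2,39/2] y:[34/3,52/3] z:[27,61/2] -> miss, prune
  N7 x:[11/2,14] y:[20/3,35/3] z:[14,37/2] -> miss, prune

Visited [0, 1, 5, 3, 8, 6, 7]. Tests: 7 box, 1 leaf. Nearest: P8.

== RESULT ==
7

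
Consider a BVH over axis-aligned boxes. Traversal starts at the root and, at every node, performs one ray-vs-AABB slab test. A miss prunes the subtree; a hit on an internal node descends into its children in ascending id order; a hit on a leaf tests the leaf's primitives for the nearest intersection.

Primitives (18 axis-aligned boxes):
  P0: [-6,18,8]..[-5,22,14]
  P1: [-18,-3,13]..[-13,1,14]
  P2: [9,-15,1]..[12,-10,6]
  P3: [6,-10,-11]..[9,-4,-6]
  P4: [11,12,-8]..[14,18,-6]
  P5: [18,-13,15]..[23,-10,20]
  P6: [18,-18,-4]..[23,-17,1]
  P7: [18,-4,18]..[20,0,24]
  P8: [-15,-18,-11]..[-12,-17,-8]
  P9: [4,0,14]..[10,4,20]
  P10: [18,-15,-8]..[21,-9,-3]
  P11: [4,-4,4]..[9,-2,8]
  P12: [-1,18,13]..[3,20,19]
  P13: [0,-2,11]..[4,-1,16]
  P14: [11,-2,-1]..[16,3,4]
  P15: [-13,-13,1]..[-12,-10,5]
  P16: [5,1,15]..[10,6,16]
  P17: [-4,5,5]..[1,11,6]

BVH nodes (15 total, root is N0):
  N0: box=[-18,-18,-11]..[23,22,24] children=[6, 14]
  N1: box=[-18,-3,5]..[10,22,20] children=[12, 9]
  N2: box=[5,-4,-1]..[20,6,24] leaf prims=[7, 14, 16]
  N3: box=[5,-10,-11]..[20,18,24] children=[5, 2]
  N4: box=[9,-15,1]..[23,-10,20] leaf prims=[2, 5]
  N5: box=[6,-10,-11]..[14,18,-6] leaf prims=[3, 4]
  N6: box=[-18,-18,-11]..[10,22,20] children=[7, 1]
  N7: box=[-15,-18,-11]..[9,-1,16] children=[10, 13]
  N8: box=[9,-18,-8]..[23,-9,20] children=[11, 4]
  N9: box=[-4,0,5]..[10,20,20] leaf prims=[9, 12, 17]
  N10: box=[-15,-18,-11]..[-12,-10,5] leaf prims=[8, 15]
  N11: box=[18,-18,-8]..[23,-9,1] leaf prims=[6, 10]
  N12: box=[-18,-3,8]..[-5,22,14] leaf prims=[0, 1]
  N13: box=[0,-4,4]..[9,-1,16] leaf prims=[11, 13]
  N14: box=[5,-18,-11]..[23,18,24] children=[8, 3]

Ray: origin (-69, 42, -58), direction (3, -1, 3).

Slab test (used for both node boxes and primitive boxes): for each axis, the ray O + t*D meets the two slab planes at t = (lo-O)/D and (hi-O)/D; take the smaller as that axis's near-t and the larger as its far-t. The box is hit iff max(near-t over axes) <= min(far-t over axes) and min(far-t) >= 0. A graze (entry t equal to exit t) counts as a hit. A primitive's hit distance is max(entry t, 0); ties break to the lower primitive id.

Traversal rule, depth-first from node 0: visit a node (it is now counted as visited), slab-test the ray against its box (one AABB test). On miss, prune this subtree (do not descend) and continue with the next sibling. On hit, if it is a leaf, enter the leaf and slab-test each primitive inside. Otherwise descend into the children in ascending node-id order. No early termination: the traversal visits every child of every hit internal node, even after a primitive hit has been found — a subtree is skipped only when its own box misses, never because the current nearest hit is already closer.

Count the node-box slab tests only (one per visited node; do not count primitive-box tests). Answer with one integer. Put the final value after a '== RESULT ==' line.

Walk:
N0 x:[17,92/3] y:[20,60] z:[47/3,82/3] -> hit [20,82/3], descend [6, 14]
  N6 x:[17,79/3] y:[20,60] z:[47/3,26] -> hit [20,26], descend [1, 7]
    N1 x:[17,79/3] y:[20,45] z:[21,26] -> hit [21,26], descend [9, 12]
      N9 x:[65/3,79/3] y:[22,42] z:[21,26] -> hit [22,26] leaf, test {P9(miss), P12@t=71/3, P17(miss)}
      N12 x:[17,64/3] y:[20,45] z:[22,24] -> miss, prune
    N7 x:[18,26] y:[43,60] z:[47/3,74/3] -> miss, prune
  N14 x:[74/3,92/3] y:[24,60] z:[47/3,82/3] -> hit [74/3,82/3], descend [3, 8]
    N3 x:[74/3,89/3] y:[24,52] z:[47/3,82/3] -> hit [74/3,82/3], descend [2, 5]
      N2 x:[74/3,89/3] y:[36,46] z:[19,82/3] -> miss, prune
      N5 x:[25,83/3] y:[24,52] z:[47/3,52/3] -> miss, prune
    N8 x:[26,92/3] y:[51,60] z:[50/3,26] -> miss, prune

11 AABB tests over nodes [0, 6, 1, 9, 12, 7, 14, 3, 2, 5, 8]; 1 leaf entered; closest P12.

== RESULT ==
11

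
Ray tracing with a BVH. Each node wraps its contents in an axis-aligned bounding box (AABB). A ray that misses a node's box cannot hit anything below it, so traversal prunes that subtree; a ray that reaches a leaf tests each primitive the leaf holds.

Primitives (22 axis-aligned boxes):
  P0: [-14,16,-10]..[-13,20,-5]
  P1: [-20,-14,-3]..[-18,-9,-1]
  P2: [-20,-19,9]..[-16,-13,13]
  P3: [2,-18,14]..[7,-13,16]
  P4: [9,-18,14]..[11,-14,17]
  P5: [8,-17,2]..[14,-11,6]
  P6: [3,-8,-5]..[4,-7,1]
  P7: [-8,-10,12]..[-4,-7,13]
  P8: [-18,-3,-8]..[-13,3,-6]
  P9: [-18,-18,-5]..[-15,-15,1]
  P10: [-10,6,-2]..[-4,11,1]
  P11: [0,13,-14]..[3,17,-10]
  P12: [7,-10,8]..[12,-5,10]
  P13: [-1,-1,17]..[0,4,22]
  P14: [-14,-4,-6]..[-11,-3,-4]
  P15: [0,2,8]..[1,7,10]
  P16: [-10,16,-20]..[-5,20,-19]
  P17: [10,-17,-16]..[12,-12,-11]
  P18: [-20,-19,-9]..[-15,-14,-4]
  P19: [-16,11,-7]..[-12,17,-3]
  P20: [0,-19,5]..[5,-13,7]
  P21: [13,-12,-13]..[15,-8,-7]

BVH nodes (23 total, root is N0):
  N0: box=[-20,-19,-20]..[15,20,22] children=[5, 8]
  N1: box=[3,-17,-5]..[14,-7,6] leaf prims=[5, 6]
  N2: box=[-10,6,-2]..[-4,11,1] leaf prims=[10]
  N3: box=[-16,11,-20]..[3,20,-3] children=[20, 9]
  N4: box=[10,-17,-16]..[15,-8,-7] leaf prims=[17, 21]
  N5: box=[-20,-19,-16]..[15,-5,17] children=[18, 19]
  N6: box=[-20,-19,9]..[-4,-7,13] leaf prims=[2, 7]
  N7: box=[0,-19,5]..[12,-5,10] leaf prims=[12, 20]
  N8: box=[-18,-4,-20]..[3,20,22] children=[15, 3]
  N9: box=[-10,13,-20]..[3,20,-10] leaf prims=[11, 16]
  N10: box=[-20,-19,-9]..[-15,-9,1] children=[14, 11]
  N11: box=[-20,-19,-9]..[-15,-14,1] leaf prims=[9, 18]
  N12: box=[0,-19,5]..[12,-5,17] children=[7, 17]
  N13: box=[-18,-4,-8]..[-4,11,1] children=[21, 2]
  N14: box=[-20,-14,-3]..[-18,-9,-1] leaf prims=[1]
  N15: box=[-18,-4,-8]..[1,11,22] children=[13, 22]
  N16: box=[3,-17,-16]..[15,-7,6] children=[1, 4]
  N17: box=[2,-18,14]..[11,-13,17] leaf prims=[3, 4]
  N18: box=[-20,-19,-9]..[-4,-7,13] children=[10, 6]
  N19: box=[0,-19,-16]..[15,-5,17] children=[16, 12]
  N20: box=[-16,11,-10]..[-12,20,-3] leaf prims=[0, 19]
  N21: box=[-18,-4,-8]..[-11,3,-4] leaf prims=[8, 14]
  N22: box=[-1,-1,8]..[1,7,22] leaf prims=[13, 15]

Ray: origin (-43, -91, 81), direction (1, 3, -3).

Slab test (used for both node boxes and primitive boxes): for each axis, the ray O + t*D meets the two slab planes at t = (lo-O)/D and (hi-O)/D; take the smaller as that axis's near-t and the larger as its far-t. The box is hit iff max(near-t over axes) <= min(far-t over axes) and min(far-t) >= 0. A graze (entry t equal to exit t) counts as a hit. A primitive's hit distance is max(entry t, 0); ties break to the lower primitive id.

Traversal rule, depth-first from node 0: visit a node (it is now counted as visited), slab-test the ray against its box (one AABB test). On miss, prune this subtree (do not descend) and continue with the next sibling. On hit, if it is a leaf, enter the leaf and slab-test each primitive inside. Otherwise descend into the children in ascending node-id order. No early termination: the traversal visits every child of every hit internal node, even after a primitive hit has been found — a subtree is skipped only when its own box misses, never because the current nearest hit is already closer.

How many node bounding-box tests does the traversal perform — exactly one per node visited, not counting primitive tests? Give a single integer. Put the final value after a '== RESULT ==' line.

Walk:
N0 x:[23,58] y:[24,37] z:[59/3,101/3] -> hit [24,101/3], descend [5, 8]
  N5 x:[23,58] y:[24,86/3] z:[64/3,97/3] -> hit [24,86/3], descend [18, 19]
    N18 x:[23,39] y:[24,28] z:[68/3,30] -> hit [24,28], descend [6, 10]
      N6 x:[23,39] y:[24,28] z:[68/3,24] -> hit [24,24] leaf, test {P2@t=24, P7(miss)}
      N10 x:[23,28] y:[24,82/3] z:[80/3,30] -> hit [80/3,82/3], descend [11, 14]
        N11 x:[23,28] y:[24,77/3] z:[80/3,30] -> miss, prune
        N14 x:[23,25] y:[77/3,82/3] z:[82/3,28] -> miss, prune
    N19 x:[43,58] y:[24,86/3] z:[64/3,97/3] -> miss, prune
  N8 x:[25,46] y:[29,37] z:[59/3,101/3] -> hit [29,101/3], descend [3, 15]
    N3 x:[27,46] y:[34,37] z:[28,101/3] -> miss, prune
    N15 x:[25,44] y:[29,34] z:[59/3,89/3] -> hit [29,89/3], descend [13, 22]
      N13 x:[25,39] y:[29,34] z:[80/3,89/3] -> hit [29,89/3], descend [2, 21]
        N2 x:[33,39] y:[97/3,34] z:[80/3,83/3] -> miss, prune
        N21 x:[25,32] y:[29,94/3] z:[85/3,89/3] -> hit [29,89/3] leaf, test {P8@t=88/3, P14@t=29}
      N22 x:[42,44] y:[30,98/3] z:[59/3,73/3] -> miss, prune

15 AABB tests over nodes [0, 5, 18, 6, 10, 11, 14, 19, 8, 3, 15, 13, 2, 21, 22]; 2 leaves entered; closest P2.

== RESULT ==
15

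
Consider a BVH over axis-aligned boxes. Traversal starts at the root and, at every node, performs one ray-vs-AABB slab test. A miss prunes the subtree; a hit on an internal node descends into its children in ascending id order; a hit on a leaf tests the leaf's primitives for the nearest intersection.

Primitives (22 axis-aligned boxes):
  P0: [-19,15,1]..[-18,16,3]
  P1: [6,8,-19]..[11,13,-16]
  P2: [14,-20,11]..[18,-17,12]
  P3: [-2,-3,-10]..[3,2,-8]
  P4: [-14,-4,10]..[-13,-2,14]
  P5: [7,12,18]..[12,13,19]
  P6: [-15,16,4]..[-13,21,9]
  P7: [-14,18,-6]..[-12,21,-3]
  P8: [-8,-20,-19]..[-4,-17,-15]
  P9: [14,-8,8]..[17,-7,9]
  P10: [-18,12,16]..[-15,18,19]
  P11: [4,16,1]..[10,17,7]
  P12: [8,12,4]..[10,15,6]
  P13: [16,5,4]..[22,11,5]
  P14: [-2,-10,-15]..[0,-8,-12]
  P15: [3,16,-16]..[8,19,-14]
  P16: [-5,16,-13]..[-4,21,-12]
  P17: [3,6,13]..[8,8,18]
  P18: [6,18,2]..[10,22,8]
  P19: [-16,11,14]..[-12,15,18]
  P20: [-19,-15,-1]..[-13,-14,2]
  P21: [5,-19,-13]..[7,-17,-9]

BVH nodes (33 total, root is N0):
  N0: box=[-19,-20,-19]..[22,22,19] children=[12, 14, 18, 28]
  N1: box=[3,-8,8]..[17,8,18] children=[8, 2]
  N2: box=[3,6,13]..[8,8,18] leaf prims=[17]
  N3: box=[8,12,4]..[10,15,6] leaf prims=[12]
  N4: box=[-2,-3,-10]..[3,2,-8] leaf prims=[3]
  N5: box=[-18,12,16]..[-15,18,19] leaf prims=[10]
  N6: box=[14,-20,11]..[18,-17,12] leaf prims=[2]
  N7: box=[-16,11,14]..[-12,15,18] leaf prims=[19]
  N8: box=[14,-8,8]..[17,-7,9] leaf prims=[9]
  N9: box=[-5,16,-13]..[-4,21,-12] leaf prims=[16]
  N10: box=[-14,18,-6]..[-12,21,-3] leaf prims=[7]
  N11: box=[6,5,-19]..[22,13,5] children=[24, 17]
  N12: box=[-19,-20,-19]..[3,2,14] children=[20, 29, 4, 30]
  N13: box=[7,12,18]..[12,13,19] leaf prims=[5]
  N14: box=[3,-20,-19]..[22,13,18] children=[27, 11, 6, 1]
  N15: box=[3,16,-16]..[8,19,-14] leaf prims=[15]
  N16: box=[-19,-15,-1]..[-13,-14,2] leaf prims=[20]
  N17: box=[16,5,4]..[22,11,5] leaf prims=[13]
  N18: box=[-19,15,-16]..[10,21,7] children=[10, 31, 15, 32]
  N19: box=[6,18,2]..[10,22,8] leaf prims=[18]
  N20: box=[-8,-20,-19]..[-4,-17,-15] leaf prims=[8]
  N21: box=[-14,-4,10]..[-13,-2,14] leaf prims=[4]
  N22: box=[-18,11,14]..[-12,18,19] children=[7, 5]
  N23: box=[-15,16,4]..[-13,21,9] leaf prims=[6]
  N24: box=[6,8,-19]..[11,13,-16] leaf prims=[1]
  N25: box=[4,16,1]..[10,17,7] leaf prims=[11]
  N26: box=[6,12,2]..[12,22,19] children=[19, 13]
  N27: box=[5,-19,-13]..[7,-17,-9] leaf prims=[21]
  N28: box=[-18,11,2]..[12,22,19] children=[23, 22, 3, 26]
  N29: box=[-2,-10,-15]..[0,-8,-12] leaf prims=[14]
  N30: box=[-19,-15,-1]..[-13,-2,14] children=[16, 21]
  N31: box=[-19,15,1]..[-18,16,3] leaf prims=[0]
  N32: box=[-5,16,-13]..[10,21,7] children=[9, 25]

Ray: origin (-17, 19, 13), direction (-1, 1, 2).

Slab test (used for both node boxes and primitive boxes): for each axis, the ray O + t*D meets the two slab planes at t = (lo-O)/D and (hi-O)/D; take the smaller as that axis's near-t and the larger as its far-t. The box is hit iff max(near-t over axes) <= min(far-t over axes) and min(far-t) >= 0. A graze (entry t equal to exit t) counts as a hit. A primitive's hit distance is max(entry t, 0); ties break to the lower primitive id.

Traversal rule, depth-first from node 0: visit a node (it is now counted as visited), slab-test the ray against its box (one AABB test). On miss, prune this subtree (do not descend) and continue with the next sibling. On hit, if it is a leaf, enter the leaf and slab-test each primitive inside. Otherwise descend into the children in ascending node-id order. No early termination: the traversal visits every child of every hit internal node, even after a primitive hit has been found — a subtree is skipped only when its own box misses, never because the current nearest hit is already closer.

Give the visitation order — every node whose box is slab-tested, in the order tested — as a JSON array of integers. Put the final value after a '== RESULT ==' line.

Trace the traversal:
N0 x:[-39,2] y:[-39,3] z:[-16,3] -> hit [-16,2], descend [12, 14, 18, 28]
  N12 x:[-20,2] y:[-39,-17] z:[-16,1/2] -> miss, prune
  N14 x:[-39,-20] y:[-39,-6] z:[-16,5/2] -> miss, prune
  N18 x:[-27,2] y:[-4,2] z:[-29/2,-3] -> miss, prune
  N28 x:[-29,1] y:[-8,3] z:[-11/2,3] -> hit [-11/2,1], descend [3, 22, 23, 26]
    N3 x:[-27,-25] y:[-7,-4] z:[-9/2,-7/2] -> miss, prune
    N22 x:[-5,1] y:[-8,-1] z:[1/2,3] -> miss, prune
    N23 x:[-4,-2] y:[-3,2] z:[-9/2,-2] -> miss, prune
    N26 x:[-29,-23] y:[-7,3] z:[-11/2,3] -> miss, prune

order=[0, 12, 14, 18, 28, 3, 22, 23, 26]  |boxes|=9  |leaves|=0  hit=miss

== RESULT ==
[0, 12, 14, 18, 28, 3, 22, 23, 26]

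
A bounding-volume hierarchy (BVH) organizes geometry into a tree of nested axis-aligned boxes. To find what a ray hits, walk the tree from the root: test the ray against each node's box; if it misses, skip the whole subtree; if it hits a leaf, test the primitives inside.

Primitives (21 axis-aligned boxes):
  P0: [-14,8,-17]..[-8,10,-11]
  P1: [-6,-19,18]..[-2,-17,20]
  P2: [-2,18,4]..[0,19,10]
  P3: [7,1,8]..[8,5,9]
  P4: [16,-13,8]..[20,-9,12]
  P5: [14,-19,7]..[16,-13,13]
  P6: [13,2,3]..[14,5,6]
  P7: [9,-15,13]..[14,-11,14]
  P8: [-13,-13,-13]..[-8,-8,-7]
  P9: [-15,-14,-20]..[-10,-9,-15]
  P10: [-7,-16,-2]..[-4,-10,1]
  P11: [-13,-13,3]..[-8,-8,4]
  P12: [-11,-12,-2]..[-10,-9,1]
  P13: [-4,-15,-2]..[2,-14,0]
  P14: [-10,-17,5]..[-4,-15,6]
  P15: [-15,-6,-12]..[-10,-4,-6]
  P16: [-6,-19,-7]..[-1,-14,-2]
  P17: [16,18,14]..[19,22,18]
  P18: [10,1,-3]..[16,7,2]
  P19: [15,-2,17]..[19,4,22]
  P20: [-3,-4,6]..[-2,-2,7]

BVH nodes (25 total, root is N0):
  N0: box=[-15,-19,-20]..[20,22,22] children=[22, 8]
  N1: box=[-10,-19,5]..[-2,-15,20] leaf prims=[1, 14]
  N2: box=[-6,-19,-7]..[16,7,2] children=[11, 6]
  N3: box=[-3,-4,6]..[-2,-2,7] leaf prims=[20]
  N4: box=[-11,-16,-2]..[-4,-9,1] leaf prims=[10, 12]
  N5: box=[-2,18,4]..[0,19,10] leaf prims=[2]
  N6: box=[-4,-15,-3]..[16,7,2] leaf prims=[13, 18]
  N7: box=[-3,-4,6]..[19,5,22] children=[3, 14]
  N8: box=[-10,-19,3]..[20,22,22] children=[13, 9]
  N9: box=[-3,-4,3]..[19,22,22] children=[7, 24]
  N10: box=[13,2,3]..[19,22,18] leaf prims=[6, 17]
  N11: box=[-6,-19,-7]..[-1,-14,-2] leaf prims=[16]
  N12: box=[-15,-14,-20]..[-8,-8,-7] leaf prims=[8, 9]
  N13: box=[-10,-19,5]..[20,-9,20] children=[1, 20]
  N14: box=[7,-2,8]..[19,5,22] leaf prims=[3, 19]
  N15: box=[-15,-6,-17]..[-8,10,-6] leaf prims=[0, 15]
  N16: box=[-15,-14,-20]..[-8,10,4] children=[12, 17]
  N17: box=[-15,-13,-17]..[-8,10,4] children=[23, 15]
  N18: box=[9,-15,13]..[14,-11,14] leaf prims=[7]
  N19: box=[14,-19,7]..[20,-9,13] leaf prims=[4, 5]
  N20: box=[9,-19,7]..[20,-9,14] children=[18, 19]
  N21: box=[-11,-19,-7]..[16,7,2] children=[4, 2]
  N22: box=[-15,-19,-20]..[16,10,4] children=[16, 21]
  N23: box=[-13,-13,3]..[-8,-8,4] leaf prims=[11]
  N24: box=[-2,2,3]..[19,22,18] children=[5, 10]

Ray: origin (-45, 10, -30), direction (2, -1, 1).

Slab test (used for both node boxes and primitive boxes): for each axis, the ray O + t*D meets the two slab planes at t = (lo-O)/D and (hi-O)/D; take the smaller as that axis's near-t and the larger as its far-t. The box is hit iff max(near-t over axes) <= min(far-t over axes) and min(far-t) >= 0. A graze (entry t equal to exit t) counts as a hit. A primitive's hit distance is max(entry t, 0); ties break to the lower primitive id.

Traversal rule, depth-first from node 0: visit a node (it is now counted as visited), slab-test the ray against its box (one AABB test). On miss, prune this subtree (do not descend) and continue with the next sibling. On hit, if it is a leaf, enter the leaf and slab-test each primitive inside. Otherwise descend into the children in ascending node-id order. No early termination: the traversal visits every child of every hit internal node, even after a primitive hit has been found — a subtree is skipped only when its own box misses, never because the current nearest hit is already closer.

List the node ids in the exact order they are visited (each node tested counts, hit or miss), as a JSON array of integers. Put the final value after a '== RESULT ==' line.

Walk:
N0 x:[15,65/2] y:[-12,29] z:[10,52] -> hit [15,29], descend [8, 22]
  N8 x:[35/2,65/2] y:[-12,29] z:[33,52] -> miss, prune
  N22 x:[15,61/2] y:[0,29] z:[10,34] -> hit [15,29], descend [16, 21]
    N16 x:[15,37/2] y:[0,24] z:[10,34] -> hit [15,37/2], descend [12, 17]
      N12 x:[15,37/2] y:[18,24] z:[10,23] -> hit [18,37/2] leaf, test {P8@t=18, P9(miss)}
      N17 x:[15,37/2] y:[0,23] z:[13,34] -> hit [15,37/2], descend [15, 23]
        N15 x:[15,37/2] y:[0,16] z:[13,24] -> hit [15,16] leaf, test {P0(miss), P15(miss)}
        N23 x:[16,37/2] y:[18,23] z:[33,34] -> miss, prune
    N21 x:[17,61/2] y:[3,29] z:[23,32] -> hit [23,29], descend [2, 4]
      N2 x:[39/2,61/2] y:[3,29] z:[23,32] -> hit [23,29], descend [6, 11]
        N6 x:[41/2,61/2] y:[3,25] z:[27,32] -> miss, prune
        N11 x:[39/2,22] y:[24,29] z:[23,28] -> miss, prune
      N4 x:[17,41/2] y:[19,26] z:[28,31] -> miss, prune

Visited [0, 8, 22, 16, 12, 17, 15, 23, 21, 2, 6, 11, 4]. Tests: 13 box, 2 leaf. Nearest: P8.

== RESULT ==
[0, 8, 22, 16, 12, 17, 15, 23, 21, 2, 6, 11, 4]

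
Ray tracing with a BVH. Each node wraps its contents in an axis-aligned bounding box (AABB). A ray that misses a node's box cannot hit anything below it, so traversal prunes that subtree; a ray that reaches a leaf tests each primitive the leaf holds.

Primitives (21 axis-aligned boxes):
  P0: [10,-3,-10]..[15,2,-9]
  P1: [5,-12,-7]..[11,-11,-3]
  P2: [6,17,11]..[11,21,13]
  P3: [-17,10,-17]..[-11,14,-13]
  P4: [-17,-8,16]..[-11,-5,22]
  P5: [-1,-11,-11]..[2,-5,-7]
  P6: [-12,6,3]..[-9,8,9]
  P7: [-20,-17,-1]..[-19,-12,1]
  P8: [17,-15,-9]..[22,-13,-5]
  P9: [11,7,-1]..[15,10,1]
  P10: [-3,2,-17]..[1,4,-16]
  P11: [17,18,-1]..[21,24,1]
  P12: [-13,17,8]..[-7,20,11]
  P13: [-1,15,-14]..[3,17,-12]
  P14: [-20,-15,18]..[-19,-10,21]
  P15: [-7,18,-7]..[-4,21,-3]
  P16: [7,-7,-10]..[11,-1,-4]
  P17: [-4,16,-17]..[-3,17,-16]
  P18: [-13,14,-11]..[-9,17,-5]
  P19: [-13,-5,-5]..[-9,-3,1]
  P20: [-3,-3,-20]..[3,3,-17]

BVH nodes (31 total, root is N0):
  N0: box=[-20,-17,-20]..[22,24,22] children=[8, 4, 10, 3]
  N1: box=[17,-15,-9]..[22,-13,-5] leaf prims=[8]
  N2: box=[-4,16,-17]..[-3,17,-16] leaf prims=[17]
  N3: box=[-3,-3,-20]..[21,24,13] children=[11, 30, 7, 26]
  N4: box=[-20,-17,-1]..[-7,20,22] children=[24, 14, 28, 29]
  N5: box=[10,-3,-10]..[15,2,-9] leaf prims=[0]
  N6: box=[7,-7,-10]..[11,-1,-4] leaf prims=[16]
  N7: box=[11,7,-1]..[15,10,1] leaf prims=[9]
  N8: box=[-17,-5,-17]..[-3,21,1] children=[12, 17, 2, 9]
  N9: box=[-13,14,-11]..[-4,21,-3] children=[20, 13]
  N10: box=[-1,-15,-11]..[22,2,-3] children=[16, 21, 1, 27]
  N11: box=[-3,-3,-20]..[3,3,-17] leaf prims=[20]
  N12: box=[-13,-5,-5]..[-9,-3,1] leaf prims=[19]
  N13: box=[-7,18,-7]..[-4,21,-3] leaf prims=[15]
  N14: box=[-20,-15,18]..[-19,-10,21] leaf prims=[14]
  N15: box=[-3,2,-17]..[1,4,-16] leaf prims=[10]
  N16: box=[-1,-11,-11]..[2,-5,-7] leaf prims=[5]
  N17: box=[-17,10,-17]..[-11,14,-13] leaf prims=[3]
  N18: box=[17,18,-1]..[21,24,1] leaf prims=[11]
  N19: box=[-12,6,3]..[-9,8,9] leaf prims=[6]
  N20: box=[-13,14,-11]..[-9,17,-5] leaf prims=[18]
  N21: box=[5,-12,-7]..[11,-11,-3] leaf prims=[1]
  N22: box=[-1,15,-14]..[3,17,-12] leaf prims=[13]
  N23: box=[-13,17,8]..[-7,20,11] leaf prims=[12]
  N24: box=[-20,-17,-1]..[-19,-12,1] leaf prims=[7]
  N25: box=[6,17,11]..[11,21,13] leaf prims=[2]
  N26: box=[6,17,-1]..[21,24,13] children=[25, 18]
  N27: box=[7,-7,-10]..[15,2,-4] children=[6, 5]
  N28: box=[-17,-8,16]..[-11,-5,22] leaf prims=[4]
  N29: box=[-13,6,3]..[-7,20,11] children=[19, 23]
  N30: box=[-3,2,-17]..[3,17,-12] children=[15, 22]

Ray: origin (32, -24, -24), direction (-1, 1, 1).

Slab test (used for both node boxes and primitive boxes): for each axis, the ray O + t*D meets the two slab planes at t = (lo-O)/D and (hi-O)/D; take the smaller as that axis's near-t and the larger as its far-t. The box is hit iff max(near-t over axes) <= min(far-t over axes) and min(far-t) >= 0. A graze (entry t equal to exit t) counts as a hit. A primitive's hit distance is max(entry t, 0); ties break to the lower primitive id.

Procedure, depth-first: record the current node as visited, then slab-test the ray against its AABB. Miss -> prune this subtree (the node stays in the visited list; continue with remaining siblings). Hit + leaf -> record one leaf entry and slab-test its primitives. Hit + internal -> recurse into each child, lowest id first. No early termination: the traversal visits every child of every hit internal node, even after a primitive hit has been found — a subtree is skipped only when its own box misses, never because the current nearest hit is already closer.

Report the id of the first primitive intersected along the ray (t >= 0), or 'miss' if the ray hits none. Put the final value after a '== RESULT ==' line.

Traverse from the root:
N0 x:[10,52] y:[7,48] z:[4,46] -> hit [10,46], descend [3, 4, 8, 10]
  N3 x:[11,35] y:[21,48] z:[4,37] -> hit [21,35], descend [7, 11, 26, 30]
    N7 x:[17,21] y:[31,34] z:[23,25] -> miss, prune
    N11 x:[29,35] y:[21,27] z:[4,7] -> miss, prune
    N26 x:[11,26] y:[41,48] z:[23,37] -> miss, prune
    N30 x:[29,35] y:[26,41] z:[7,12] -> miss, prune
  N4 x:[39,52] y:[7,44] z:[23,46] -> hit [39,44], descend [14, 24, 28, 29]
    N14 x:[51,52] y:[9,14] z:[42,45] -> miss, prune
    N24 x:[51,52] y:[7,12] z:[23,25] -> miss, prune
    N28 x:[43,49] y:[16,19] z:[40,46] -> miss, prune
    N29 x:[39,45] y:[30,44] z:[27,35] -> miss, prune
  N8 x:[35,49] y:[19,45] z:[7,25] -> miss, prune
  N10 x:[10,33] y:[9,26] z:[13,21] -> hit [13,21], descend [1, 16, 21, 27]
    N1 x:[10,15] y:[9,11] z:[15,19] -> miss, prune
    N16 x:[30,33] y:[13,19] z:[13,17] -> miss, prune
    N21 x:[21,27] y:[12,13] z:[17,21] -> miss, prune
    N27 x:[17,25] y:[17,26] z:[14,20] -> hit [17,20], descend [5, 6]
      N5 x:[17,22] y:[21,26] z:[14,15] -> miss, prune
      N6 x:[21,25] y:[17,23] z:[14,20] -> miss, prune

Visited [0, 3, 7, 11, 26, 30, 4, 14, 24, 28, 29, 8, 10, 1, 16, 21, 27, 5, 6]. Tests: 19 box, 0 leaf. Nearest: miss.

== RESULT ==
miss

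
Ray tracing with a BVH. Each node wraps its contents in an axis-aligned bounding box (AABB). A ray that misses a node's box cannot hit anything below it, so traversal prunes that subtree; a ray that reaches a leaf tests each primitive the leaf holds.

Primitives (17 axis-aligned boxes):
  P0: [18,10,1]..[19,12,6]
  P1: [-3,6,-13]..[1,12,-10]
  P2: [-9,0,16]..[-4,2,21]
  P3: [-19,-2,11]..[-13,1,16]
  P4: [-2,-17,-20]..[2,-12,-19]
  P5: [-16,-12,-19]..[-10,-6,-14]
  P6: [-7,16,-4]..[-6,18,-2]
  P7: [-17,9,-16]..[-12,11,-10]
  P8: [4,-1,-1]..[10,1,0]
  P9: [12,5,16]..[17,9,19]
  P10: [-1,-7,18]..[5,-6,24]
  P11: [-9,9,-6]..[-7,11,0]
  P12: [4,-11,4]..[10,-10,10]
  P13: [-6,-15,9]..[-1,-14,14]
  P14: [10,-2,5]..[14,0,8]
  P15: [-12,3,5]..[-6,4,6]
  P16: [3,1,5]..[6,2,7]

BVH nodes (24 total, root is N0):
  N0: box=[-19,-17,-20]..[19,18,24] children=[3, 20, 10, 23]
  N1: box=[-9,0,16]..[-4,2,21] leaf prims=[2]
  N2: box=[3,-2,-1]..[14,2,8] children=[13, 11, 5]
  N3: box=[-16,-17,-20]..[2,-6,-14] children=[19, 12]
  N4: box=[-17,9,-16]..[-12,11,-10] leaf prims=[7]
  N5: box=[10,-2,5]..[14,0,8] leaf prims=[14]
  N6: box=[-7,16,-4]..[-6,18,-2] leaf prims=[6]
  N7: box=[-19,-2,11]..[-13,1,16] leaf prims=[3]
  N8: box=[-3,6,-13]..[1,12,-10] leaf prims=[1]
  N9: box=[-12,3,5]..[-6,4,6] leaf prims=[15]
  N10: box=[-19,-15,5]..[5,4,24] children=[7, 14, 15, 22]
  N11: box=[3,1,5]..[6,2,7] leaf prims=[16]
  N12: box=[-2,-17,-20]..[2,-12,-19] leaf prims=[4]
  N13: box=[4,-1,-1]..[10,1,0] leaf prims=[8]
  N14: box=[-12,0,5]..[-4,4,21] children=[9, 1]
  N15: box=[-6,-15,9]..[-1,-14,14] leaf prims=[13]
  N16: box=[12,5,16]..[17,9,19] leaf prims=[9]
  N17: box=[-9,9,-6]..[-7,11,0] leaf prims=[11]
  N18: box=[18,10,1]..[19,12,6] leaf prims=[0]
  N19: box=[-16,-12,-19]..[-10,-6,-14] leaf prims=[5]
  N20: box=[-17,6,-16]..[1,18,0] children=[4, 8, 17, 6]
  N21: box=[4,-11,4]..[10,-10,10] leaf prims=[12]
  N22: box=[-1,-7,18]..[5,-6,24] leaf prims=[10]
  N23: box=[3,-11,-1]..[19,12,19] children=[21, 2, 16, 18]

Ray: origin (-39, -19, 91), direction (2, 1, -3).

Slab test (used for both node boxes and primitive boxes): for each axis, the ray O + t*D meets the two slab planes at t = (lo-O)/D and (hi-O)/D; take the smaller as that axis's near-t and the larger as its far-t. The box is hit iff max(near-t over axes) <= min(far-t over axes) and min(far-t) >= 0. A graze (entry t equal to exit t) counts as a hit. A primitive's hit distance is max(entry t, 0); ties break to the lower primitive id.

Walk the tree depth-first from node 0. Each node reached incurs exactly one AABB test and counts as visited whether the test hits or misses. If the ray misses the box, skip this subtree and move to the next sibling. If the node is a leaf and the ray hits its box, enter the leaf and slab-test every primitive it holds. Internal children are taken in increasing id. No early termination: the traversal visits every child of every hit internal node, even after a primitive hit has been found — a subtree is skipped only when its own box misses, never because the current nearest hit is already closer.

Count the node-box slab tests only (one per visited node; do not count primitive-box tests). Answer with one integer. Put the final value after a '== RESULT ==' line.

Trace the traversal:
N0 x:[10,29] y:[2,37] z:[67/3,37] -> hit [67/3,29], descend [3, 10, 20, 23]
  N3 x:[23/2,41/2] y:[2,13] z:[35,37] -> miss, prune
  N10 x:[10,22] y:[4,23] z:[67/3,86/3] -> miss, prune
  N20 x:[11,20] y:[25,37] z:[91/3,107/3] -> miss, prune
  N23 x:[21,29] y:[8,31] z:[24,92/3] -> hit [24,29], descend [2, 16, 18, 21]
    N2 x:[21,53/2] y:[17,21] z:[83/3,92/3] -> miss, prune
    N16 x:[51/2,28] y:[24,28] z:[24,25] -> miss, prune
    N18 x:[57/2,29] y:[29,31] z:[85/3,30] -> hit [29,29] leaf, test {P0@t=29}
    N21 x:[43/2,49/2] y:[8,9] z:[27,29] -> miss, prune

order=[0, 3, 10, 20, 23, 2, 16, 18, 21]  |boxes|=9  |leaves|=1  hit=P0

== RESULT ==
9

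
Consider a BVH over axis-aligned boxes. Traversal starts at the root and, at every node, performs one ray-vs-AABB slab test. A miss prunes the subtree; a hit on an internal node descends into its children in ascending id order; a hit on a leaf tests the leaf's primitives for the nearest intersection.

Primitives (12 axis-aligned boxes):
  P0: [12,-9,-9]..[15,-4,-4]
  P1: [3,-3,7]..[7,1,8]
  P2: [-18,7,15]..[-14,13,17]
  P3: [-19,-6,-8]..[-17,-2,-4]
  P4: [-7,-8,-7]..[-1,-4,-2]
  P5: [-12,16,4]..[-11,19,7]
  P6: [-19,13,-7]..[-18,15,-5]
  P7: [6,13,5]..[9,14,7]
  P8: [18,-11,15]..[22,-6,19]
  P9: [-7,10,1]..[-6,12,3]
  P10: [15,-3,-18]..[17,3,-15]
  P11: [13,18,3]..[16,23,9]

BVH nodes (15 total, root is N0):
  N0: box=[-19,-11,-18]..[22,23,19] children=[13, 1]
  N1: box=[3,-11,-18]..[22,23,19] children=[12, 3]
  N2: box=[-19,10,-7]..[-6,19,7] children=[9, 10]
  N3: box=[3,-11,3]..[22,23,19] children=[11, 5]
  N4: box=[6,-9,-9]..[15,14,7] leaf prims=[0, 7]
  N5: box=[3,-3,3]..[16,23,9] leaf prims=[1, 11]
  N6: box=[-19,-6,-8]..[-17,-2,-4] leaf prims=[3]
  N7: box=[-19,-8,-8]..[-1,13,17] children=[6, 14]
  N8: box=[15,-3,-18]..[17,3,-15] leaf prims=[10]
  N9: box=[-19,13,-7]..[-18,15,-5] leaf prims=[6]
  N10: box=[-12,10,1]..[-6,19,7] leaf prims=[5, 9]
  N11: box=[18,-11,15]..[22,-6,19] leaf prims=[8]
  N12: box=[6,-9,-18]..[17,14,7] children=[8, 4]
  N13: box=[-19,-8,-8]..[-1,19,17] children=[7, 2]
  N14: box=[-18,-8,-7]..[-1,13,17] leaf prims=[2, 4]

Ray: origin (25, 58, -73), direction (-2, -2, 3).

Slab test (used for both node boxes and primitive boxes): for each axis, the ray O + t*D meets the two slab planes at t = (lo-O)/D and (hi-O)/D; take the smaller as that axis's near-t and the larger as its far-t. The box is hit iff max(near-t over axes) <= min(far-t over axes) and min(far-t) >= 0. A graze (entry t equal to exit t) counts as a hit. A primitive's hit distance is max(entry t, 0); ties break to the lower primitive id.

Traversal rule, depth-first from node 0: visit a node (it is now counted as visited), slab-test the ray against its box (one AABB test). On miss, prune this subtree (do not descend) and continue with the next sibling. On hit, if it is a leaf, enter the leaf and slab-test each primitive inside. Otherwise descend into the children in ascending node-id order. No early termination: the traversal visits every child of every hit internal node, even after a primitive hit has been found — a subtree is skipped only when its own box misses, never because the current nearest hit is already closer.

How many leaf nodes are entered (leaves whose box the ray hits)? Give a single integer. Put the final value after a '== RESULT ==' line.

Trace the traversal:
N0 x:[3/2,22] y:[35/2,69/2] z:[55/3,92/3] -> hit [55/3,22], descend [1, 13]
  N1 x:[3/2,11] y:[35/2,69/2] z:[55/3,92/3] -> miss, prune
  N13 x:[13,22] y:[39/2,33] z:[65/3,30] -> hit [65/3,22], descend [2, 7]
    N2 x:[31/2,22] y:[39/2,24] z:[22,80/3] -> hit [22,22], descend [9, 10]
      N9 x:[43/2,22] y:[43/2,45/2] z:[22,68/3] -> hit [22,22] leaf, test {P6@t=22}
      N10 x:[31/2,37/2] y:[39/2,24] z:[74/3,80/3] -> miss, prune
    N7 x:[13,22] y:[45/2,33] z:[65/3,30] -> miss, prune

7 AABB tests over nodes [0, 1, 13, 2, 9, 10, 7]; 1 leaf entered; closest P6.

== RESULT ==
1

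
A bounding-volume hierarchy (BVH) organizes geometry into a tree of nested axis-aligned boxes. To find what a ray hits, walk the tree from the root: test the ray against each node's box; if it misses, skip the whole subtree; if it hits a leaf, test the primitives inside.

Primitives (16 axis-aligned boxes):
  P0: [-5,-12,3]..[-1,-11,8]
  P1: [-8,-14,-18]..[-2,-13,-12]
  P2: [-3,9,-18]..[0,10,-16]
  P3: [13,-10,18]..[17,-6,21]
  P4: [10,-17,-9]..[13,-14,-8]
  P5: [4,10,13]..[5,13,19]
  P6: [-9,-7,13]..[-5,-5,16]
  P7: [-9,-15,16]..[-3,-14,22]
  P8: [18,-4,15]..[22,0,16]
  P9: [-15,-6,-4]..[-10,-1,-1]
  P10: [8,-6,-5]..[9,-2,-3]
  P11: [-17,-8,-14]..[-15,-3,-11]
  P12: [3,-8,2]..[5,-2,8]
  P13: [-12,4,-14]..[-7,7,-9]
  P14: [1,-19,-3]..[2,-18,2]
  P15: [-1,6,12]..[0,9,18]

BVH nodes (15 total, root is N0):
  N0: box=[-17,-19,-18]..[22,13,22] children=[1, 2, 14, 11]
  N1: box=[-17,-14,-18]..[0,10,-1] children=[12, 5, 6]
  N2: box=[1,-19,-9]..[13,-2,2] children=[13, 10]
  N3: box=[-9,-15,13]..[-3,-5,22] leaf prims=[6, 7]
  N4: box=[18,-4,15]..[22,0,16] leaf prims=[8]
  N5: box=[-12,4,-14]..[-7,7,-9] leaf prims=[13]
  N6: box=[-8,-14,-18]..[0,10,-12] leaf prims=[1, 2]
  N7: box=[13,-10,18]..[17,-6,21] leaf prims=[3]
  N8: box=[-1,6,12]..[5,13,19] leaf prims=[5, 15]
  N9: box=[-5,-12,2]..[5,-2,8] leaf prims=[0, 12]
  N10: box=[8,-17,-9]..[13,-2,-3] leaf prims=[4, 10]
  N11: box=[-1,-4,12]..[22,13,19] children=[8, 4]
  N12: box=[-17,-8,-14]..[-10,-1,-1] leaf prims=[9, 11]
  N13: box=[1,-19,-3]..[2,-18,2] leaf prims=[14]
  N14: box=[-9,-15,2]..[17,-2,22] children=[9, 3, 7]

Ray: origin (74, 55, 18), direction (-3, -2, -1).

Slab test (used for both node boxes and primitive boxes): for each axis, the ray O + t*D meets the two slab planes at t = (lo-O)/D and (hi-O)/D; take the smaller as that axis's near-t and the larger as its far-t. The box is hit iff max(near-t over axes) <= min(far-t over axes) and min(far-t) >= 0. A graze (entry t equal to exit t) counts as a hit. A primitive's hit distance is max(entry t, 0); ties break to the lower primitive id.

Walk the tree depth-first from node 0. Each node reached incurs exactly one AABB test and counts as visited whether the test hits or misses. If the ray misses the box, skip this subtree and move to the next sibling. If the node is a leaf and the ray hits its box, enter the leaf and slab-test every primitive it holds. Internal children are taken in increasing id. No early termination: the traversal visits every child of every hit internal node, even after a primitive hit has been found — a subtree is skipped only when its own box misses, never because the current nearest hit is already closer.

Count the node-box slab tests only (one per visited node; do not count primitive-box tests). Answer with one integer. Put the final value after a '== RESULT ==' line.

Walk:
N0 x:[52/3,91/3] y:[21,37] z:[-4,36] -> hit [21,91/3], descend [1, 2, 11, 14]
  N1 x:[74/3,91/3] y:[45/2,69/2] z:[19,36] -> hit [74/3,91/3], descend [5, 6, 12]
    N5 x:[27,86/3] y:[24,51/2] z:[27,32] -> miss, prune
    N6 x:[74/3,82/3] y:[45/2,69/2] z:[30,36] -> miss, prune
    N12 x:[28,91/3] y:[28,63/2] z:[19,32] -> hit [28,91/3] leaf, test {P9(miss), P11@t=89/3}
  N2 x:[61/3,73/3] y:[57/2,37] z:[16,27] -> miss, prune
  N11 x:[52/3,25] y:[21,59/2] z:[-1,6] -> miss, prune
  N14 x:[19,83/3] y:[57/2,35] z:[-4,16] -> miss, prune

Visited [0, 1, 5, 6, 12, 2, 11, 14]. Tests: 8 box, 1 leaf. Nearest: P11.

== RESULT ==
8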